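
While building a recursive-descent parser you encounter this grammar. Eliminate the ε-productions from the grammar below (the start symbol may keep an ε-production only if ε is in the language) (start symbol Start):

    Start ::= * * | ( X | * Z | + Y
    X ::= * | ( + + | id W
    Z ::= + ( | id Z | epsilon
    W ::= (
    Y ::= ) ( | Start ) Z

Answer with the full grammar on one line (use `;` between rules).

Start ::= * * | ( X | * Z | * | + Y; X ::= * | ( + + | id W; Z ::= + ( | id Z | id; W ::= (; Y ::= ) ( | Start ) Z | Start )

The nullable symbols are {Z}.
ε ∉ L(G), so no ε-production is kept.
For each production, add variants omitting each subset of nullable occurrences: Start → * Z gives * Z | *. Z → id Z gives id Z | id. Y → Start ) Z gives Start ) Z | Start ).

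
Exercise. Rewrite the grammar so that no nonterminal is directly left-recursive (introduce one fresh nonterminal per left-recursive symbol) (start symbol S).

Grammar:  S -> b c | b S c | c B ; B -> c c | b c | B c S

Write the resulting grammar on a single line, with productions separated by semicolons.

S -> b c | b S c | c B; B -> c c B' | b c B'; B' -> c S B' | epsilon

B is directly left-recursive.
For B: α = {c S}, β = {c c, b c}. Rewrite as B → β B' and B' → α B' | ε.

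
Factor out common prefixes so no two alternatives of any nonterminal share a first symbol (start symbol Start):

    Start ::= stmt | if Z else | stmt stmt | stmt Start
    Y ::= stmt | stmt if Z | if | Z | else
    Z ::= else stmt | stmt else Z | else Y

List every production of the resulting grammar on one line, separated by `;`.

Start has alternatives sharing prefix 'stmt': factor to Start → stmt Start1 with Start1 → ε | stmt | Start.
Y has alternatives sharing prefix 'stmt': factor to Y → stmt Y1 with Y1 → ε | if Z.
Z has alternatives sharing prefix 'else': factor to Z → else Z1 with Z1 → stmt | Y.

Start ::= if Z else | stmt Start1; Y ::= if | Z | else | stmt Y1; Z ::= stmt else Z | else Z1; Start1 ::= ε | stmt | Start; Y1 ::= ε | if Z; Z1 ::= stmt | Y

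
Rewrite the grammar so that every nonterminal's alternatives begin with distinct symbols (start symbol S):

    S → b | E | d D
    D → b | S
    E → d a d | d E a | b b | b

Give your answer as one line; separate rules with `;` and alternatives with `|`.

E has alternatives sharing prefix 'd': factor to E → d E' with E' → a d | E a.
E has alternatives sharing prefix 'b': factor to E → b E'' with E'' → b | ε.

S → b | E | d D; D → b | S; E → d E' | b E''; E' → a d | E a; E'' → b | epsilon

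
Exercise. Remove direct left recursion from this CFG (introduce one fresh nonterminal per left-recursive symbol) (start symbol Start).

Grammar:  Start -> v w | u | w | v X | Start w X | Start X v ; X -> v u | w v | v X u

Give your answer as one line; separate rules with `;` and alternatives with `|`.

Start -> v w Start1 | u Start1 | w Start1 | v X Start1; X -> v u | w v | v X u; Start1 -> w X Start1 | X v Start1 | ε

Directly left-recursive nonterminal: Start.
For Start: α = {w X, X v}, β = {v w, u, w, v X}. Rewrite as Start → β Start1 and Start1 → α Start1 | ε.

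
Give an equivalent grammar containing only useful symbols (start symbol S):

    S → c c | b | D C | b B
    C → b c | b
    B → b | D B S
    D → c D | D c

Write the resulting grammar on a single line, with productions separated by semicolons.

S → c c | b | b B; B → b

Generating nonterminals: {B, C, S}.
Reachable from S after that: {B, S}.
Removed useless symbols: {C, D} and every production mentioning them.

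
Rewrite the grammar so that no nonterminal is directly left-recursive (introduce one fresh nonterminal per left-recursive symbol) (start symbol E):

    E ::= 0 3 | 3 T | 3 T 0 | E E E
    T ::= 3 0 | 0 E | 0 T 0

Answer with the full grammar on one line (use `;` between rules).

E ::= 0 3 E' | 3 T E' | 3 T 0 E'; T ::= 3 0 | 0 E | 0 T 0; E' ::= E E E' | ε

Directly left-recursive nonterminal: E.
For E: α = {E E}, β = {0 3, 3 T, 3 T 0}. Rewrite as E → β E' and E' → α E' | ε.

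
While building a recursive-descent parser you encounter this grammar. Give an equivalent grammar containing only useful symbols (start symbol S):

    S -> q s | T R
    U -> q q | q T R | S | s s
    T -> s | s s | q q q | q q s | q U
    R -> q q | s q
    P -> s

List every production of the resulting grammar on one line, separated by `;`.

Generating nonterminals: {P, R, S, T, U}.
Reachable from S after that: {R, S, T, U}.
Removed useless symbols: {P} and every production mentioning them.

S -> q s | T R; U -> q q | q T R | S | s s; T -> s | s s | q q q | q q s | q U; R -> q q | s q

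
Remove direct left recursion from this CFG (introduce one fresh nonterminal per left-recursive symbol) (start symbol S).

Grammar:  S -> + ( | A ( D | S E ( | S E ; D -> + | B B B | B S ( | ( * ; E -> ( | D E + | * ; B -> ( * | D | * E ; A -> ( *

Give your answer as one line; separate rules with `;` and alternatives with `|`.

S -> + ( S' | A ( D S'; D -> + | B B B | B S ( | ( *; E -> ( | D E + | *; B -> ( * | D | * E; A -> ( *; S' -> E ( S' | E S' | ε

Left recursion appears on S.
For S: α = {E (, E}, β = {+ (, A ( D}. Rewrite as S → β S' and S' → α S' | ε.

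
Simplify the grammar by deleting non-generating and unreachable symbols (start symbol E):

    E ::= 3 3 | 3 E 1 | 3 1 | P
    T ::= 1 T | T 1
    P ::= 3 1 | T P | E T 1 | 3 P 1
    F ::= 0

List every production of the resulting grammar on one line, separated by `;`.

E ::= 3 3 | 3 E 1 | 3 1 | P; P ::= 3 1 | 3 P 1

Generating nonterminals: {E, F, P}.
Reachable from E after that: {E, P}.
Removed useless symbols: {F, T} and every production mentioning them.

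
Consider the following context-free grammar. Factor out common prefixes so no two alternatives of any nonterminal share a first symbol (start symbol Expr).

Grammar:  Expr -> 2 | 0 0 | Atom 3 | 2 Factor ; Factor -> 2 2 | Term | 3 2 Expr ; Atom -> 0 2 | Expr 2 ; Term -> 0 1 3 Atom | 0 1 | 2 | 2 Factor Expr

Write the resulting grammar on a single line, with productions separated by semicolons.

Expr -> 0 0 | Atom 3 | 2 Expr1; Factor -> 2 2 | Term | 3 2 Expr; Atom -> 0 2 | Expr 2; Term -> 0 1 Term1 | 2 Term2; Expr1 -> ε | Factor; Term1 -> 3 Atom | ε; Term2 -> ε | Factor Expr

Expr has alternatives sharing prefix '2': factor to Expr → 2 Expr1 with Expr1 → ε | Factor.
Term has alternatives sharing prefix '0 1': factor to Term → 0 1 Term1 with Term1 → 3 Atom | ε.
Term has alternatives sharing prefix '2': factor to Term → 2 Term2 with Term2 → ε | Factor Expr.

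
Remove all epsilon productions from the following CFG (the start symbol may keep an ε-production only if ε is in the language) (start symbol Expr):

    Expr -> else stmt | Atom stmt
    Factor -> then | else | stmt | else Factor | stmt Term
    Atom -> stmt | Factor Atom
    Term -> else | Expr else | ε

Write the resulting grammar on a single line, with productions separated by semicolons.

The nullable symbols are {Term}.
ε ∉ L(G), so no ε-production is kept.

Expr -> else stmt | Atom stmt; Factor -> then | else | stmt | else Factor | stmt Term; Atom -> stmt | Factor Atom; Term -> else | Expr else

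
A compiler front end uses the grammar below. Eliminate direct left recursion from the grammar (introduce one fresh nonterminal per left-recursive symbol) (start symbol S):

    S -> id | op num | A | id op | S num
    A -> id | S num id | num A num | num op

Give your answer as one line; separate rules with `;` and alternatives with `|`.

S is directly left-recursive.
For S: α = {num}, β = {id, op num, A, id op}. Rewrite as S → β S' and S' → α S' | ε.

S -> id S' | op num S' | A S' | id op S'; A -> id | S num id | num A num | num op; S' -> num S' | ε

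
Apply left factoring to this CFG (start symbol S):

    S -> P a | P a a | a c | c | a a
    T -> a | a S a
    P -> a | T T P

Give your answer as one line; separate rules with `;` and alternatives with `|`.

S -> c | P a S' | a S''; T -> a T'; P -> a | T T P; S' -> eps | a; S'' -> c | a; T' -> eps | S a

S has alternatives sharing prefix 'P a': factor to S → P a S' with S' → ε | a.
S has alternatives sharing prefix 'a': factor to S → a S'' with S'' → c | a.
T has alternatives sharing prefix 'a': factor to T → a T' with T' → ε | S a.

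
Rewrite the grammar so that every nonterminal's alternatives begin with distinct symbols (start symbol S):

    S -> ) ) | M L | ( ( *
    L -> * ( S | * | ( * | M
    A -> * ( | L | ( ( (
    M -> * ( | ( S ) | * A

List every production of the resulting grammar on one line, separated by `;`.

S -> ) ) | M L | ( ( *; L -> ( * | M | * L'; A -> * ( | L | ( ( (; M -> ( S ) | * M'; L' -> ( S | ε; M' -> ( | A

L has alternatives sharing prefix '*': factor to L → * L' with L' → ( S | ε.
M has alternatives sharing prefix '*': factor to M → * M' with M' → ( | A.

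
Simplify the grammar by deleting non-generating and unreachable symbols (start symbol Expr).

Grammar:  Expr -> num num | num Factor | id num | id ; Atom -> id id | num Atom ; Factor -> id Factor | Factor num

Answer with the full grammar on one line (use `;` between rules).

Generating nonterminals: {Atom, Expr}.
Reachable from Expr after that: {Expr}.
Removed useless symbols: {Atom, Factor} and every production mentioning them.

Expr -> num num | id num | id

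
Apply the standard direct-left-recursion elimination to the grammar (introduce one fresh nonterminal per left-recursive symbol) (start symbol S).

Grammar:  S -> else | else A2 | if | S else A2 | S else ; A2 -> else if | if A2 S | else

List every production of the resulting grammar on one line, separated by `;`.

S -> else S' | else A2 S' | if S'; A2 -> else if | if A2 S | else; S' -> else A2 S' | else S' | ε

S is directly left-recursive.
For S: α = {else A2, else}, β = {else, else A2, if}. Rewrite as S → β S' and S' → α S' | ε.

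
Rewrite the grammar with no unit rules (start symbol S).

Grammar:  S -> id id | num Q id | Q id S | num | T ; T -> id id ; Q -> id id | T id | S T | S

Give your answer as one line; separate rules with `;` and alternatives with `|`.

S -> id id | num Q id | Q id S | num; T -> id id; Q -> id id | num Q id | Q id S | num | T id | S T

Unit pairs: Q ⇒* {S, T}; S ⇒* {T}.
For every A with A ⇒* B via unit rules, add B's non-unit alternatives to A; then delete every rule of the form X → Y.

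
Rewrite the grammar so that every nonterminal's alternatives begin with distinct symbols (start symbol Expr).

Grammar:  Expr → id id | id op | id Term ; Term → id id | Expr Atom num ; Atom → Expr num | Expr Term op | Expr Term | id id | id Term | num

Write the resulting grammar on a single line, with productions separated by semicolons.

Expr → id Expr1; Term → id id | Expr Atom num; Atom → num | Expr Atom1 | id Atom2; Expr1 → id | op | Term; Atom1 → num | Term Atom11; Atom2 → id | Term; Atom11 → op | ε

Expr has alternatives sharing prefix 'id': factor to Expr → id Expr1 with Expr1 → id | op | Term.
Atom has alternatives sharing prefix 'Expr': factor to Atom → Expr Atom1 with Atom1 → num | Term op | Term.
Atom has alternatives sharing prefix 'id': factor to Atom → id Atom2 with Atom2 → id | Term.
Atom1 has alternatives sharing prefix 'Term': factor to Atom1 → Term Atom11 with Atom11 → op | ε.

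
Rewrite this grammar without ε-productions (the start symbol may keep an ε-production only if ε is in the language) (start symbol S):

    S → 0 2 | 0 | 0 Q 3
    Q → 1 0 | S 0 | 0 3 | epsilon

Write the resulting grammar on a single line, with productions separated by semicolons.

S → 0 2 | 0 | 0 Q 3 | 0 3; Q → 1 0 | S 0 | 0 3

The nullable symbols are {Q}.
ε ∉ L(G), so no ε-production is kept.
Expand every rule over subsets of its nullable positions: S → 0 Q 3 gives 0 Q 3 | 0 3.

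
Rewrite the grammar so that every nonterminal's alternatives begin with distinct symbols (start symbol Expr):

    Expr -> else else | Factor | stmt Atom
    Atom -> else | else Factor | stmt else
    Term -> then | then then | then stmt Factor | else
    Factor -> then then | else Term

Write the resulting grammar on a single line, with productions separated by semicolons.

Atom has alternatives sharing prefix 'else': factor to Atom → else Atom1 with Atom1 → ε | Factor.
Term has alternatives sharing prefix 'then': factor to Term → then Term1 with Term1 → ε | then | stmt Factor.

Expr -> else else | Factor | stmt Atom; Atom -> stmt else | else Atom1; Term -> else | then Term1; Factor -> then then | else Term; Atom1 -> ε | Factor; Term1 -> ε | then | stmt Factor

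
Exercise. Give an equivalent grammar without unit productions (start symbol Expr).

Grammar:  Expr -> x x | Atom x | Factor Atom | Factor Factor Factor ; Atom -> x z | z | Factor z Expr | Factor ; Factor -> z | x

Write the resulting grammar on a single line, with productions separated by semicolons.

Unit pairs: Atom ⇒* {Factor}.
For every A with A ⇒* B via unit rules, add B's non-unit alternatives to A; then delete every rule of the form X → Y.

Expr -> x x | Atom x | Factor Atom | Factor Factor Factor; Atom -> x z | z | Factor z Expr | x; Factor -> z | x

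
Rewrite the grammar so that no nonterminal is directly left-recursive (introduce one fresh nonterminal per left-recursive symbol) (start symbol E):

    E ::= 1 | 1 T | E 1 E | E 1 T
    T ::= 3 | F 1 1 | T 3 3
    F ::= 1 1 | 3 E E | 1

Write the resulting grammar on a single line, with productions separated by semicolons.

E ::= 1 E' | 1 T E'; T ::= 3 T' | F 1 1 T'; F ::= 1 1 | 3 E E | 1; E' ::= 1 E E' | 1 T E' | ε; T' ::= 3 3 T' | ε

Directly left-recursive nonterminals: E, T.
For E: α = {1 E, 1 T}, β = {1, 1 T}. Rewrite as E → β E' and E' → α E' | ε.
For T: α = {3 3}, β = {3, F 1 1}. Rewrite as T → β T' and T' → α T' | ε.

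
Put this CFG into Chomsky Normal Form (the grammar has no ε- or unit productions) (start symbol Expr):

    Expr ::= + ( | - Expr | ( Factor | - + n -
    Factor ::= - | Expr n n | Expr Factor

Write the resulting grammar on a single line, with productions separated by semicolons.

Introduce a nonterminal for each terminal appearing in a rule of length ≥ 2: X1 → +, X2 → (, X3 → -, X4 → n.
Binarize each right-hand side of length ≥ 3 by chaining fresh nonterminals (Y1, Y2, …): affected rules were Expr → X3 X1 X4 X3; Factor → Expr X4 X4.

Expr ::= X1 X2 | X3 Expr | X2 Factor | X3 Y1; Factor ::= - | Expr Y3 | Expr Factor; X1 ::= +; X2 ::= (; X3 ::= -; X4 ::= n; Y1 ::= X1 Y2; Y2 ::= X4 X3; Y3 ::= X4 X4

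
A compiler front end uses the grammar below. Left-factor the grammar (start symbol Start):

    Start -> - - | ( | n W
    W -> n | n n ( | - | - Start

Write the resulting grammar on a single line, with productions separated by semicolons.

Start -> - - | ( | n W; W -> n W1 | - W2; W1 -> ε | n (; W2 -> ε | Start

W has alternatives sharing prefix 'n': factor to W → n W1 with W1 → ε | n (.
W has alternatives sharing prefix '-': factor to W → - W2 with W2 → ε | Start.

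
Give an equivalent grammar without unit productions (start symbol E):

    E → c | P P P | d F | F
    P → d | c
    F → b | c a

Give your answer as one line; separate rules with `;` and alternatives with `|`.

E → c | P P P | d F | b | c a; P → d | c; F → b | c a

Unit pairs: E ⇒* {F}.
For each unit pair (A, B), copy every non-unit production of B to A, then drop all unit productions.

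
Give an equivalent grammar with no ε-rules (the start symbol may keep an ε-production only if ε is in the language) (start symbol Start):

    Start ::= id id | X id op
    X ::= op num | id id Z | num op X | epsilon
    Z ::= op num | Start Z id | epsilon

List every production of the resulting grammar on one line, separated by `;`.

Start ::= id id | X id op | id op; X ::= op num | id id Z | id id | num op X | num op; Z ::= op num | Start Z id | Start id

Nullable nonterminals: {X, Z}.
ε ∉ L(G), so no ε-production is kept.
For each production, add variants omitting each subset of nullable occurrences: Start → X id op gives X id op | id op. X → id id Z gives id id Z | id id. X → num op X gives num op X | num op. Z → Start Z id gives Start Z id | Start id.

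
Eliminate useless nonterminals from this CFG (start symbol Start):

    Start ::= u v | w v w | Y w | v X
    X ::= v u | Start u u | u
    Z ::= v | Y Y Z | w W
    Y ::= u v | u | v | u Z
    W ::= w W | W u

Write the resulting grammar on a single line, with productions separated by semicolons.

Start ::= u v | w v w | Y w | v X; X ::= v u | Start u u | u; Z ::= v | Y Y Z; Y ::= u v | u | v | u Z

Generating nonterminals: {Start, X, Y, Z}.
Reachable from Start after that: {Start, X, Y, Z}.
Removed useless symbols: {W} and every production mentioning them.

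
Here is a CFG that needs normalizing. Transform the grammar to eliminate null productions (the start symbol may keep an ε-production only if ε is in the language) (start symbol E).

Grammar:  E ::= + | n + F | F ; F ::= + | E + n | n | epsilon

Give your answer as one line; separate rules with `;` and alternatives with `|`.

The nullable symbols are {E, F}.
ε ∈ L(G) since E is nullable, so keep E → ε.
Expand every rule over subsets of its nullable positions: E → n + F gives n + F | n +. F → E + n gives E + n | + n.

E ::= + | n + F | n + | F | epsilon; F ::= + | E + n | + n | n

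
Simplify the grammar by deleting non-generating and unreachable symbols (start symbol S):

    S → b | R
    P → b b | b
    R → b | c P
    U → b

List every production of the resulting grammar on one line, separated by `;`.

Generating nonterminals: {P, R, S, U}.
Reachable from S after that: {P, R, S}.
Removed useless symbols: {U} and every production mentioning them.

S → b | R; P → b b | b; R → b | c P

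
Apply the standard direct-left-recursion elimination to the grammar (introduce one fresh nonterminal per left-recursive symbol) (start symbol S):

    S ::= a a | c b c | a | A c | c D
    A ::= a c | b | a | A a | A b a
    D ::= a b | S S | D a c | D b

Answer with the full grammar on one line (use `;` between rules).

S ::= a a | c b c | a | A c | c D; A ::= a c A' | b A' | a A'; D ::= a b D' | S S D'; A' ::= a A' | b a A' | ε; D' ::= a c D' | b D' | ε

Left recursion appears on A, D.
For A: α = {a, b a}, β = {a c, b, a}. Rewrite as A → β A' and A' → α A' | ε.
For D: α = {a c, b}, β = {a b, S S}. Rewrite as D → β D' and D' → α D' | ε.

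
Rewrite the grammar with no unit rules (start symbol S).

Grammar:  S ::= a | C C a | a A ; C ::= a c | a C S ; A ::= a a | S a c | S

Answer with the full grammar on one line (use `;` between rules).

Unit pairs: A ⇒* {S}.
Replace each nonterminal's rules with the union of the non-unit rules of every nonterminal it unit-derives.

S ::= a | C C a | a A; C ::= a c | a C S; A ::= a | C C a | a A | a a | S a c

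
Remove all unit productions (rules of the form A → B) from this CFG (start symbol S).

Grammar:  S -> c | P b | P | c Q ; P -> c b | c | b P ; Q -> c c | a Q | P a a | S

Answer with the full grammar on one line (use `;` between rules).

S -> c | P b | c Q | c b | b P; P -> c b | c | b P; Q -> c | P b | c Q | c b | b P | c c | a Q | P a a

Unit pairs: Q ⇒* {P, S}; S ⇒* {P}.
For each unit pair (A, B), copy every non-unit production of B to A, then drop all unit productions.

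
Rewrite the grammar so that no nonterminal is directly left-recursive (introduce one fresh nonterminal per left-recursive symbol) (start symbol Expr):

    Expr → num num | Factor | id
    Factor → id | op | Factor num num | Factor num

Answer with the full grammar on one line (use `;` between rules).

Expr → num num | Factor | id; Factor → id Factor1 | op Factor1; Factor1 → num num Factor1 | num Factor1 | ε

Directly left-recursive nonterminal: Factor.
For Factor: α = {num num, num}, β = {id, op}. Rewrite as Factor → β Factor1 and Factor1 → α Factor1 | ε.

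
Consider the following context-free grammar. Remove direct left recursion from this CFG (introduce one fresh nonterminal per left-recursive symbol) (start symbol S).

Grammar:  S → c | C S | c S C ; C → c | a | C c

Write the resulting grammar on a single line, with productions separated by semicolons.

Directly left-recursive nonterminal: C.
For C: α = {c}, β = {c, a}. Rewrite as C → β C' and C' → α C' | ε.

S → c | C S | c S C; C → c C' | a C'; C' → c C' | ε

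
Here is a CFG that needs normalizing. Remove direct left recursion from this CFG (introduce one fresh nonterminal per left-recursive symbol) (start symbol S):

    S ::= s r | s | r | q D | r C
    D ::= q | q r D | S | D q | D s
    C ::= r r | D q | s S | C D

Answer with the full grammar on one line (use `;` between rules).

D, C are directly left-recursive.
For D: α = {q, s}, β = {q, q r D, S}. Rewrite as D → β D' and D' → α D' | ε.
For C: α = {D}, β = {r r, D q, s S}. Rewrite as C → β C' and C' → α C' | ε.

S ::= s r | s | r | q D | r C; D ::= q D' | q r D D' | S D'; C ::= r r C' | D q C' | s S C'; D' ::= q D' | s D' | eps; C' ::= D C' | eps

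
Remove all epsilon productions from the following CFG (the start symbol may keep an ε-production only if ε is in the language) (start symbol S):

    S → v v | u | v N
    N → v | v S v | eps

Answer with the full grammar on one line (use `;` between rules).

S → v v | u | v N | v; N → v | v S v

Nullable set = {N}.
ε ∉ L(G), so no ε-production is kept.
Expand every rule over subsets of its nullable positions: S → v N gives v N | v.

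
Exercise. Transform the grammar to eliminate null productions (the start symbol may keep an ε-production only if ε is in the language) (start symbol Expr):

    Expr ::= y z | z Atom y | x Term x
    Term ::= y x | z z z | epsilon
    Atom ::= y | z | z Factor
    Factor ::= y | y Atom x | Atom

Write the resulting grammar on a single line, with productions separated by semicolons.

Nullable nonterminals: {Term}.
ε ∉ L(G), so no ε-production is kept.
For each production, add variants omitting each subset of nullable occurrences: Expr → x Term x gives x Term x | x x.

Expr ::= y z | z Atom y | x Term x | x x; Term ::= y x | z z z; Atom ::= y | z | z Factor; Factor ::= y | y Atom x | Atom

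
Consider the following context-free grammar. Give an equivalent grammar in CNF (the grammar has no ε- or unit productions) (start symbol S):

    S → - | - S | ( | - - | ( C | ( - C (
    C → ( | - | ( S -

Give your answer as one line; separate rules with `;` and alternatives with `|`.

Introduce a nonterminal for each terminal appearing in a rule of length ≥ 2: X1 → -, X2 → (.
Binarize each right-hand side of length ≥ 3 by chaining fresh nonterminals (Y1, Y2, …): affected rules were S → X2 X1 C X2; C → X2 S X1.

S → - | X1 S | ( | X1 X1 | X2 C | X2 Y1; C → ( | - | X2 Y3; X1 → -; X2 → (; Y1 → X1 Y2; Y2 → C X2; Y3 → S X1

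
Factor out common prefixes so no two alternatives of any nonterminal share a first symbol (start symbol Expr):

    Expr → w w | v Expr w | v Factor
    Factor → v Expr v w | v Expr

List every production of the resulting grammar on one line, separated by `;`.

Expr has alternatives sharing prefix 'v': factor to Expr → v Expr1 with Expr1 → Expr w | Factor.
Factor has alternatives sharing prefix 'v Expr': factor to Factor → v Expr Factor1 with Factor1 → v w | ε.

Expr → w w | v Expr1; Factor → v Expr Factor1; Expr1 → Expr w | Factor; Factor1 → v w | ε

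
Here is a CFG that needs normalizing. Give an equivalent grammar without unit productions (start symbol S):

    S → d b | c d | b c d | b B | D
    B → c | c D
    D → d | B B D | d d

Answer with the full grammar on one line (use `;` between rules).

S → d | B B D | d d | d b | c d | b c d | b B; B → c | c D; D → d | B B D | d d

Unit pairs: S ⇒* {D}.
For each unit pair (A, B), copy every non-unit production of B to A, then drop all unit productions.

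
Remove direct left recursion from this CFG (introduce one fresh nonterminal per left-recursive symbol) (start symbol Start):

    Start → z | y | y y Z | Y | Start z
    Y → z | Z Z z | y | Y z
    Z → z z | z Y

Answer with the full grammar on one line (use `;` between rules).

Start → z Start1 | y Start1 | y y Z Start1 | Y Start1; Y → z Y1 | Z Z z Y1 | y Y1; Z → z z | z Y; Start1 → z Start1 | eps; Y1 → z Y1 | eps

Left recursion appears on Start, Y.
For Start: α = {z}, β = {z, y, y y Z, Y}. Rewrite as Start → β Start1 and Start1 → α Start1 | ε.
For Y: α = {z}, β = {z, Z Z z, y}. Rewrite as Y → β Y1 and Y1 → α Y1 | ε.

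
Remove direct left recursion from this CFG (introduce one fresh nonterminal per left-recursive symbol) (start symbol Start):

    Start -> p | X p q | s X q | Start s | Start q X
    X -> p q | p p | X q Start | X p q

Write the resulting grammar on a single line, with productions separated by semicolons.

Start -> p Start1 | X p q Start1 | s X q Start1; X -> p q X1 | p p X1; Start1 -> s Start1 | q X Start1 | ε; X1 -> q Start X1 | p q X1 | ε

Directly left-recursive nonterminals: Start, X.
For Start: α = {s, q X}, β = {p, X p q, s X q}. Rewrite as Start → β Start1 and Start1 → α Start1 | ε.
For X: α = {q Start, p q}, β = {p q, p p}. Rewrite as X → β X1 and X1 → α X1 | ε.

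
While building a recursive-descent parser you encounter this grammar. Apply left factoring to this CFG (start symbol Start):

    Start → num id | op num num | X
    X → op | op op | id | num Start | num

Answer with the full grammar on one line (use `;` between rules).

X has alternatives sharing prefix 'op': factor to X → op X1 with X1 → ε | op.
X has alternatives sharing prefix 'num': factor to X → num X2 with X2 → Start | ε.

Start → num id | op num num | X; X → id | op X1 | num X2; X1 → ε | op; X2 → Start | ε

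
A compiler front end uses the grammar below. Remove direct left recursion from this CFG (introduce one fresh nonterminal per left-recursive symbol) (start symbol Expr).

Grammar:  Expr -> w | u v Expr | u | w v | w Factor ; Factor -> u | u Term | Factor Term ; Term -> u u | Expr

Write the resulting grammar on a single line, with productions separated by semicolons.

Left recursion appears on Factor.
For Factor: α = {Term}, β = {u, u Term}. Rewrite as Factor → β Factor1 and Factor1 → α Factor1 | ε.

Expr -> w | u v Expr | u | w v | w Factor; Factor -> u Factor1 | u Term Factor1; Term -> u u | Expr; Factor1 -> Term Factor1 | eps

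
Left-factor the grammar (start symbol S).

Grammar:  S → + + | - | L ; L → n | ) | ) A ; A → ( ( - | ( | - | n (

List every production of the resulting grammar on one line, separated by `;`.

L has alternatives sharing prefix ')': factor to L → ) L' with L' → ε | A.
A has alternatives sharing prefix '(': factor to A → ( A' with A' → ( - | ε.

S → + + | - | L; L → n | ) L'; A → - | n ( | ( A'; L' → ε | A; A' → ( - | ε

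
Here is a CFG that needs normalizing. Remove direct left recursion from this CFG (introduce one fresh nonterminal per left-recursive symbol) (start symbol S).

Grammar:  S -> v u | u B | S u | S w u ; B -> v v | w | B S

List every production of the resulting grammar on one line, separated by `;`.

S, B are directly left-recursive.
For S: α = {u, w u}, β = {v u, u B}. Rewrite as S → β S' and S' → α S' | ε.
For B: α = {S}, β = {v v, w}. Rewrite as B → β B' and B' → α B' | ε.

S -> v u S' | u B S'; B -> v v B' | w B'; S' -> u S' | w u S' | epsilon; B' -> S B' | epsilon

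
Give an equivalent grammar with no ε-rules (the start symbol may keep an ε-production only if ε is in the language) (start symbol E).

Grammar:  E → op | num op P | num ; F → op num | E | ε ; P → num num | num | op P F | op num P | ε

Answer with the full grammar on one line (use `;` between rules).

Nullable nonterminals: {F, P}.
ε ∉ L(G), so no ε-production is kept.
For each production, add variants omitting each subset of nullable occurrences: E → num op P gives num op P | num op. P → op P F gives op P F | op P | op F | op. P → op num P gives op num P | op num.

E → op | num op P | num op | num; F → op num | E; P → num num | num | op P F | op P | op F | op | op num P | op num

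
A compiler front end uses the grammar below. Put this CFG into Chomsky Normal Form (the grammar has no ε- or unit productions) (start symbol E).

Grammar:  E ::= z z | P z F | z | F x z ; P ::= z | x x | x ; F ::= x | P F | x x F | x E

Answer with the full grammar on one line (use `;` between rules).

E ::= X1 X1 | P Y1 | z | F Y2; P ::= z | X2 X2 | x; F ::= x | P F | X2 Y3 | X2 E; X1 ::= z; X2 ::= x; Y1 ::= X1 F; Y2 ::= X2 X1; Y3 ::= X2 F

Introduce a nonterminal for each terminal appearing in a rule of length ≥ 2: X1 → z, X2 → x.
Binarize each right-hand side of length ≥ 3 by chaining fresh nonterminals (Y1, Y2, …): affected rules were E → P X1 F; E → F X2 X1; F → X2 X2 F.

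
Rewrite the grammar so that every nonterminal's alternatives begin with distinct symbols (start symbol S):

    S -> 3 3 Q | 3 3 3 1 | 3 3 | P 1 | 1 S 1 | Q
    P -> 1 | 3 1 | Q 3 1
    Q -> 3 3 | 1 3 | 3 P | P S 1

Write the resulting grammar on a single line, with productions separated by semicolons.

S -> P 1 | 1 S 1 | Q | 3 3 S'; P -> 1 | 3 1 | Q 3 1; Q -> 1 3 | P S 1 | 3 Q'; S' -> Q | 3 1 | ε; Q' -> 3 | P

S has alternatives sharing prefix '3 3': factor to S → 3 3 S' with S' → Q | 3 1 | ε.
Q has alternatives sharing prefix '3': factor to Q → 3 Q' with Q' → 3 | P.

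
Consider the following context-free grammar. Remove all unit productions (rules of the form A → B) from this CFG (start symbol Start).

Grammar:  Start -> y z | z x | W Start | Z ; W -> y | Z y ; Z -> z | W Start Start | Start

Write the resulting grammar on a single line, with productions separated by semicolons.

Start -> z | W Start Start | y z | z x | W Start; W -> y | Z y; Z -> z | W Start Start | y z | z x | W Start

Unit pairs: Start ⇒* {Z}; Z ⇒* {Start}.
For each unit pair (A, B), copy every non-unit production of B to A, then drop all unit productions.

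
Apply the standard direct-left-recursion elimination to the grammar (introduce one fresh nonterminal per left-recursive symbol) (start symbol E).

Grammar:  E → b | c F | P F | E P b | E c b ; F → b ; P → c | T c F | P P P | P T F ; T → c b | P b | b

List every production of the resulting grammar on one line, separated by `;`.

E, P are directly left-recursive.
For E: α = {P b, c b}, β = {b, c F, P F}. Rewrite as E → β E' and E' → α E' | ε.
For P: α = {P P, T F}, β = {c, T c F}. Rewrite as P → β P' and P' → α P' | ε.

E → b E' | c F E' | P F E'; F → b; P → c P' | T c F P'; T → c b | P b | b; E' → P b E' | c b E' | ε; P' → P P P' | T F P' | ε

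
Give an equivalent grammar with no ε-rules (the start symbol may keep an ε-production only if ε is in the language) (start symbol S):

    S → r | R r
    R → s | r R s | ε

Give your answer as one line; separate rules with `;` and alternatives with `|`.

Nullable set = {R}.
ε ∉ L(G), so no ε-production is kept.
Expand every rule over subsets of its nullable positions: R → r R s gives r R s | r s.

S → r | R r; R → s | r R s | r s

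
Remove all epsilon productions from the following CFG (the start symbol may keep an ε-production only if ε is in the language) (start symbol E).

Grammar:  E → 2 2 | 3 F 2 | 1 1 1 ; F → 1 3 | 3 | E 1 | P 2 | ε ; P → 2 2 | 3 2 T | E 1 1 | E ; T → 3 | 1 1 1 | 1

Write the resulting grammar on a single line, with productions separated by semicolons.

Nullable nonterminals: {F}.
ε ∉ L(G), so no ε-production is kept.
Expand every rule over subsets of its nullable positions: E → 3 F 2 gives 3 F 2 | 3 2.

E → 2 2 | 3 F 2 | 3 2 | 1 1 1; F → 1 3 | 3 | E 1 | P 2; P → 2 2 | 3 2 T | E 1 1 | E; T → 3 | 1 1 1 | 1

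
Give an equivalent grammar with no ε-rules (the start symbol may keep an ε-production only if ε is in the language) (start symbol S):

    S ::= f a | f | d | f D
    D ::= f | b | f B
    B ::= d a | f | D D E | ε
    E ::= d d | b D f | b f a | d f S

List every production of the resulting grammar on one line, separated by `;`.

S ::= f a | f | d | f D; D ::= f | b | f B; B ::= d a | f | D D E; E ::= d d | b D f | b f a | d f S

Nullable set = {B}.
ε ∉ L(G), so no ε-production is kept.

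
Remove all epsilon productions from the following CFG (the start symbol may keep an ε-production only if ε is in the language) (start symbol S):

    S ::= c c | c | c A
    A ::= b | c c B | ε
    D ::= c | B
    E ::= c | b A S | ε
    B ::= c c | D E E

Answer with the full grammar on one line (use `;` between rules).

Nullable set = {A, E}.
ε ∉ L(G), so no ε-production is kept.
Expand every rule over subsets of its nullable positions: E → b A S gives b A S | b S. B → D E E gives D E E | D E | D.

S ::= c c | c | c A; A ::= b | c c B; D ::= c | B; E ::= c | b A S | b S; B ::= c c | D E E | D E | D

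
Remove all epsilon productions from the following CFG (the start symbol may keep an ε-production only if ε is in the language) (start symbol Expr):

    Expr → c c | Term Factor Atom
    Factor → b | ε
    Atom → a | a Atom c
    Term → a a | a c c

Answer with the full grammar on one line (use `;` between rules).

Expr → c c | Term Factor Atom | Term Atom; Factor → b; Atom → a | a Atom c; Term → a a | a c c

Nullable set = {Factor}.
ε ∉ L(G), so no ε-production is kept.
Add the nullable-subset variants: Expr → Term Factor Atom gives Term Factor Atom | Term Atom.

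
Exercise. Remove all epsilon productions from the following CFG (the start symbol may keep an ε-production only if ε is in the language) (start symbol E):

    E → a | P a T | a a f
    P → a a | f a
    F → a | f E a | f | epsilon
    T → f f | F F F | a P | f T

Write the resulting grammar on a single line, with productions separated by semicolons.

E → a | P a T | P a | a a f; P → a a | f a; F → a | f E a | f; T → f f | F F F | F F | F | a P | f T | f

The nullable symbols are {F, T}.
ε ∉ L(G), so no ε-production is kept.
Expand every rule over subsets of its nullable positions: E → P a T gives P a T | P a. T → F F F gives F F F | F F | F. T → f T gives f T | f.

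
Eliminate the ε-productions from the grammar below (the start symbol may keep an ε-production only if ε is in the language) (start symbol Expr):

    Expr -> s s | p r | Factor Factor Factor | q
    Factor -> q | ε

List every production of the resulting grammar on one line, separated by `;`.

Nullable nonterminals: {Expr, Factor}.
ε ∈ L(G) since Expr is nullable, so keep Expr → ε.
For each production, add variants omitting each subset of nullable occurrences: Expr → Factor Factor Factor gives Factor Factor Factor | Factor Factor | Factor.

Expr -> s s | p r | Factor Factor Factor | Factor Factor | Factor | q | ε; Factor -> q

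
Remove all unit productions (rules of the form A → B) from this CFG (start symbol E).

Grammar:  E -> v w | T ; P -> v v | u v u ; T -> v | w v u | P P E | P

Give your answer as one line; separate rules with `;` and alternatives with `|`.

E -> v w | v v | u v u | v | w v u | P P E; P -> v v | u v u; T -> v v | u v u | v | w v u | P P E

Unit pairs: E ⇒* {P, T}; T ⇒* {P}.
Replace each nonterminal's rules with the union of the non-unit rules of every nonterminal it unit-derives.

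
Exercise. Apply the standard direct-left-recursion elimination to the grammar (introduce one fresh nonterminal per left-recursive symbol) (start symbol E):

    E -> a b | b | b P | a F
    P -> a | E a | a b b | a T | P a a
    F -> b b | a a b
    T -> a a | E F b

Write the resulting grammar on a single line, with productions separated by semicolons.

P is directly left-recursive.
For P: α = {a a}, β = {a, E a, a b b, a T}. Rewrite as P → β P' and P' → α P' | ε.

E -> a b | b | b P | a F; P -> a P' | E a P' | a b b P' | a T P'; F -> b b | a a b; T -> a a | E F b; P' -> a a P' | ε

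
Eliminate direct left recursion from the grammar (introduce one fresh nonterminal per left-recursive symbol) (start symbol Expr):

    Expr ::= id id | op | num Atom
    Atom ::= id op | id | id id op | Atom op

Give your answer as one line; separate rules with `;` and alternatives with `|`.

Expr ::= id id | op | num Atom; Atom ::= id op Atom1 | id Atom1 | id id op Atom1; Atom1 ::= op Atom1 | ε

Left recursion appears on Atom.
For Atom: α = {op}, β = {id op, id, id id op}. Rewrite as Atom → β Atom1 and Atom1 → α Atom1 | ε.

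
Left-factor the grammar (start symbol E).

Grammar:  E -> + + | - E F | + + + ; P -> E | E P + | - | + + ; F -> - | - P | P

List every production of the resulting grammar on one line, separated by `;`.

E has alternatives sharing prefix '+ +': factor to E → + + E' with E' → ε | +.
P has alternatives sharing prefix 'E': factor to P → E P' with P' → ε | P +.
F has alternatives sharing prefix '-': factor to F → - F' with F' → ε | P.

E -> - E F | + + E'; P -> - | + + | E P'; F -> P | - F'; E' -> ε | +; P' -> ε | P +; F' -> ε | P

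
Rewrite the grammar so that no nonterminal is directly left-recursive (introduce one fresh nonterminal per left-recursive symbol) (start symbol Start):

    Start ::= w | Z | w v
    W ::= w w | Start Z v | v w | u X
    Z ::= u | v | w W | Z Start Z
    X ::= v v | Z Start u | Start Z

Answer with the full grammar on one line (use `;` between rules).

Z is directly left-recursive.
For Z: α = {Start Z}, β = {u, v, w W}. Rewrite as Z → β Z1 and Z1 → α Z1 | ε.

Start ::= w | Z | w v; W ::= w w | Start Z v | v w | u X; Z ::= u Z1 | v Z1 | w W Z1; X ::= v v | Z Start u | Start Z; Z1 ::= Start Z Z1 | ε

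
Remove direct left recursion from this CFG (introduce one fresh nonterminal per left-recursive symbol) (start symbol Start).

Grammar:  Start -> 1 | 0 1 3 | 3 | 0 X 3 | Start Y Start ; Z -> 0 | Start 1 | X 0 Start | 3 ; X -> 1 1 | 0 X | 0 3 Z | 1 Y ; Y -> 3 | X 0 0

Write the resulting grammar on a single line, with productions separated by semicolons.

Left recursion appears on Start.
For Start: α = {Y Start}, β = {1, 0 1 3, 3, 0 X 3}. Rewrite as Start → β Start1 and Start1 → α Start1 | ε.

Start -> 1 Start1 | 0 1 3 Start1 | 3 Start1 | 0 X 3 Start1; Z -> 0 | Start 1 | X 0 Start | 3; X -> 1 1 | 0 X | 0 3 Z | 1 Y; Y -> 3 | X 0 0; Start1 -> Y Start Start1 | ε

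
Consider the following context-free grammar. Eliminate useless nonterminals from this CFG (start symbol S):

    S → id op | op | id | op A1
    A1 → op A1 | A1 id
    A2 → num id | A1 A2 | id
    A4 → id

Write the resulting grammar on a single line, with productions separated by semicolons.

Generating nonterminals: {A2, A4, S}.
Reachable from S after that: {S}.
Removed useless symbols: {A1, A2, A4} and every production mentioning them.

S → id op | op | id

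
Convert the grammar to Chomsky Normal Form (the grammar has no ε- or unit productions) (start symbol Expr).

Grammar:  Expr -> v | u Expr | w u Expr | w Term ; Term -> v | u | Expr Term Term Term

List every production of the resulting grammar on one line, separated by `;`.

Expr -> v | X1 Expr | X2 Y1 | X2 Term; Term -> v | u | Expr Y2; X1 -> u; X2 -> w; Y1 -> X1 Expr; Y2 -> Term Y3; Y3 -> Term Term

Introduce a nonterminal for each terminal appearing in a rule of length ≥ 2: X1 → u, X2 → w.
Binarize each right-hand side of length ≥ 3 by chaining fresh nonterminals (Y1, Y2, …): affected rules were Expr → X2 X1 Expr; Term → Expr Term Term Term.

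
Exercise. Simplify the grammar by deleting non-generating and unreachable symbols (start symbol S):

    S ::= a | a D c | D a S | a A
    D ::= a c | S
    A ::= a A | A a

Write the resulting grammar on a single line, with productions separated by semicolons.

Generating nonterminals: {D, S}.
Reachable from S after that: {D, S}.
Removed useless symbols: {A} and every production mentioning them.

S ::= a | a D c | D a S; D ::= a c | S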